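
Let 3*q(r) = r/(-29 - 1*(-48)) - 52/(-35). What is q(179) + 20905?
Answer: 41712728/1995 ≈ 20909.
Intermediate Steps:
q(r) = 52/105 + r/57 (q(r) = (r/(-29 - 1*(-48)) - 52/(-35))/3 = (r/(-29 + 48) - 52*(-1/35))/3 = (r/19 + 52/35)/3 = (52/35 + r/19)/3 = 52/105 + r/57)
q(179) + 20905 = (52/105 + (1/57)*179) + 20905 = (52/105 + 179/57) + 20905 = 7253/1995 + 20905 = 41712728/1995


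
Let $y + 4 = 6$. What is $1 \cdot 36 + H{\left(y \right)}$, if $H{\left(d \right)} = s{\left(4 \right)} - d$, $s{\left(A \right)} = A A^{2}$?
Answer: $98$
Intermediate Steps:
$y = 2$ ($y = -4 + 6 = 2$)
$s{\left(A \right)} = A^{3}$
$H{\left(d \right)} = 64 - d$ ($H{\left(d \right)} = 4^{3} - d = 64 - d$)
$1 \cdot 36 + H{\left(y \right)} = 1 \cdot 36 + \left(64 - 2\right) = 36 + \left(64 - 2\right) = 36 + 62 = 98$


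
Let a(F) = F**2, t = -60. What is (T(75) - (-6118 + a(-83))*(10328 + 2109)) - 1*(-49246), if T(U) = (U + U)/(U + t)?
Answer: -9539671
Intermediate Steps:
T(U) = 2*U/(-60 + U) (T(U) = (U + U)/(U - 60) = (2*U)/(-60 + U) = 2*U/(-60 + U))
(T(75) - (-6118 + a(-83))*(10328 + 2109)) - 1*(-49246) = (2*75/(-60 + 75) - (-6118 + (-83)**2)*(10328 + 2109)) - 1*(-49246) = (2*75/15 - (-6118 + 6889)*12437) + 49246 = (2*75*(1/15) - 771*12437) + 49246 = (10 - 1*9588927) + 49246 = (10 - 9588927) + 49246 = -9588917 + 49246 = -9539671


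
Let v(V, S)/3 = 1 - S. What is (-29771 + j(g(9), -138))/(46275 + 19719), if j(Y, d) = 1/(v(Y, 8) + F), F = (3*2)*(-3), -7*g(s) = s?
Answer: -580535/1286883 ≈ -0.45112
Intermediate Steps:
v(V, S) = 3 - 3*S (v(V, S) = 3*(1 - S) = 3 - 3*S)
g(s) = -s/7
F = -18 (F = 6*(-3) = -18)
j(Y, d) = -1/39 (j(Y, d) = 1/((3 - 3*8) - 18) = 1/((3 - 24) - 18) = 1/(-21 - 18) = 1/(-39) = -1/39)
(-29771 + j(g(9), -138))/(46275 + 19719) = (-29771 - 1/39)/(46275 + 19719) = -1161070/39/65994 = -1161070/39*1/65994 = -580535/1286883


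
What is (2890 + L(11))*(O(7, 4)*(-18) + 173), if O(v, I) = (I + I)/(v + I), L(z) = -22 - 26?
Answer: 4999078/11 ≈ 4.5446e+5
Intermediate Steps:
L(z) = -48
O(v, I) = 2*I/(I + v) (O(v, I) = (2*I)/(I + v) = 2*I/(I + v))
(2890 + L(11))*(O(7, 4)*(-18) + 173) = (2890 - 48)*((2*4/(4 + 7))*(-18) + 173) = 2842*((2*4/11)*(-18) + 173) = 2842*((2*4*(1/11))*(-18) + 173) = 2842*((8/11)*(-18) + 173) = 2842*(-144/11 + 173) = 2842*(1759/11) = 4999078/11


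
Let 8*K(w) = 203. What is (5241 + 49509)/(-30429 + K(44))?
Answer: -438000/243229 ≈ -1.8008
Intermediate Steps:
K(w) = 203/8 (K(w) = (⅛)*203 = 203/8)
(5241 + 49509)/(-30429 + K(44)) = (5241 + 49509)/(-30429 + 203/8) = 54750/(-243229/8) = 54750*(-8/243229) = -438000/243229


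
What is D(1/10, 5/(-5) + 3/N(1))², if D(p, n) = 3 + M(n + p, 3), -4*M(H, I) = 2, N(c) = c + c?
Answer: 25/4 ≈ 6.2500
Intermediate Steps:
N(c) = 2*c
M(H, I) = -½ (M(H, I) = -¼*2 = -½)
D(p, n) = 5/2 (D(p, n) = 3 - ½ = 5/2)
D(1/10, 5/(-5) + 3/N(1))² = (5/2)² = 25/4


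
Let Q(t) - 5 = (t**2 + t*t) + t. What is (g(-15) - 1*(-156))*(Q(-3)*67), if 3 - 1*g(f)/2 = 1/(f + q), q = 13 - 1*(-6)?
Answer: 216410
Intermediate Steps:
q = 19 (q = 13 + 6 = 19)
g(f) = 6 - 2/(19 + f) (g(f) = 6 - 2/(f + 19) = 6 - 2/(19 + f))
Q(t) = 5 + t + 2*t**2 (Q(t) = 5 + ((t**2 + t*t) + t) = 5 + ((t**2 + t**2) + t) = 5 + (2*t**2 + t) = 5 + (t + 2*t**2) = 5 + t + 2*t**2)
(g(-15) - 1*(-156))*(Q(-3)*67) = (2*(56 + 3*(-15))/(19 - 15) - 1*(-156))*((5 - 3 + 2*(-3)**2)*67) = (2*(56 - 45)/4 + 156)*((5 - 3 + 2*9)*67) = (2*(1/4)*11 + 156)*((5 - 3 + 18)*67) = (11/2 + 156)*(20*67) = (323/2)*1340 = 216410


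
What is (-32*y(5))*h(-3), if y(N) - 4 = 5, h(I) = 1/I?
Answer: 96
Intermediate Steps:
y(N) = 9 (y(N) = 4 + 5 = 9)
(-32*y(5))*h(-3) = -32*9/(-3) = -288*(-⅓) = 96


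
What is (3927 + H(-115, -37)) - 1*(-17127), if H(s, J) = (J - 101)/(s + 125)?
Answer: 105201/5 ≈ 21040.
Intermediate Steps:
H(s, J) = (-101 + J)/(125 + s)
(3927 + H(-115, -37)) - 1*(-17127) = (3927 + (-101 - 37)/(125 - 115)) - 1*(-17127) = (3927 - 138/10) + 17127 = (3927 + (⅒)*(-138)) + 17127 = (3927 - 69/5) + 17127 = 19566/5 + 17127 = 105201/5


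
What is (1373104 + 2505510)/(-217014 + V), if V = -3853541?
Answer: -3878614/4070555 ≈ -0.95285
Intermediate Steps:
(1373104 + 2505510)/(-217014 + V) = (1373104 + 2505510)/(-217014 - 3853541) = 3878614/(-4070555) = 3878614*(-1/4070555) = -3878614/4070555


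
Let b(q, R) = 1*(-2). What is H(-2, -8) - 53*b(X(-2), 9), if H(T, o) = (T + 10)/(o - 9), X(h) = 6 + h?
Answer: 1794/17 ≈ 105.53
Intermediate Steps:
b(q, R) = -2
H(T, o) = (10 + T)/(-9 + o)
H(-2, -8) - 53*b(X(-2), 9) = (10 - 2)/(-9 - 8) - 53*(-2) = 8/(-17) + 106 = -1/17*8 + 106 = -8/17 + 106 = 1794/17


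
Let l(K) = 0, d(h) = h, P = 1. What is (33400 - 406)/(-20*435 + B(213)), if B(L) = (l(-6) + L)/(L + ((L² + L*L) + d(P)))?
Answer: -333430032/87920243 ≈ -3.7924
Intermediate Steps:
B(L) = L/(1 + L + 2*L²) (B(L) = (0 + L)/(L + ((L² + L*L) + 1)) = L/(L + ((L² + L²) + 1)) = L/(L + (2*L² + 1)) = L/(L + (1 + 2*L²)) = L/(1 + L + 2*L²))
(33400 - 406)/(-20*435 + B(213)) = (33400 - 406)/(-20*435 + 213/(1 + 213 + 2*213²)) = 32994/(-8700 + 213/(1 + 213 + 2*45369)) = 32994/(-8700 + 213/(1 + 213 + 90738)) = 32994/(-8700 + 213/90952) = 32994/(-791282187/90952) = 32994*(-90952/791282187) = -333430032/87920243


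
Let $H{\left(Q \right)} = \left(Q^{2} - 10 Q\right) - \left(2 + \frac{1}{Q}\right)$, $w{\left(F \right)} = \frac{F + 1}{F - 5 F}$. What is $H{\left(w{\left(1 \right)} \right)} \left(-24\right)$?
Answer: $-126$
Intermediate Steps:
$w{\left(F \right)} = - \frac{1 + F}{4 F}$ ($w{\left(F \right)} = \frac{1 + F}{\left(-4\right) F} = \left(1 + F\right) \left(- \frac{1}{4 F}\right) = - \frac{1 + F}{4 F}$)
$H{\left(Q \right)} = -2 + Q^{2} - \frac{1}{Q} - 10 Q$
$H{\left(w{\left(1 \right)} \right)} \left(-24\right) = \left(-2 + \left(\frac{-1 - 1}{4 \cdot 1}\right)^{2} - \frac{1}{\frac{1}{4} \cdot 1^{-1} \left(-1 - 1\right)} - 10 \frac{-1 - 1}{4 \cdot 1}\right) \left(-24\right) = \left(-2 + \left(\frac{1}{4} \cdot 1 \left(-1 - 1\right)\right)^{2} - \frac{1}{\frac{1}{4} \cdot 1 \left(-1 - 1\right)} - 10 \cdot \frac{1}{4} \cdot 1 \left(-1 - 1\right)\right) \left(-24\right) = \left(-2 + \left(\frac{1}{4} \cdot 1 \left(-2\right)\right)^{2} - \frac{1}{\frac{1}{4} \cdot 1 \left(-2\right)} - 10 \cdot \frac{1}{4} \cdot 1 \left(-2\right)\right) \left(-24\right) = \left(-2 + \left(- \frac{1}{2}\right)^{2} - \frac{1}{- \frac{1}{2}} - -5\right) \left(-24\right) = \left(-2 + \frac{1}{4} - -2 + 5\right) \left(-24\right) = \left(-2 + \frac{1}{4} + 2 + 5\right) \left(-24\right) = \frac{21}{4} \left(-24\right) = -126$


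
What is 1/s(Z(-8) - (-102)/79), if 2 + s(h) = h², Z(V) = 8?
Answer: 6241/526274 ≈ 0.011859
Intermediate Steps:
s(h) = -2 + h²
1/s(Z(-8) - (-102)/79) = 1/(-2 + (8 - (-102)/79)²) = 1/(-2 + (8 - 1*(-102/79))²) = 1/(-2 + (8 + 102/79)²) = 1/(-2 + (734/79)²) = 1/(-2 + 538756/6241) = 1/(526274/6241) = 6241/526274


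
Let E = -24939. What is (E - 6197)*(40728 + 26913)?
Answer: -2106070176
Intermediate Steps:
(E - 6197)*(40728 + 26913) = (-24939 - 6197)*(40728 + 26913) = -31136*67641 = -2106070176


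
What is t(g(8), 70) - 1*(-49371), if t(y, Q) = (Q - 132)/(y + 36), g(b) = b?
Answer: 1086131/22 ≈ 49370.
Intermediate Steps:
t(y, Q) = (-132 + Q)/(36 + y)
t(g(8), 70) - 1*(-49371) = (-132 + 70)/(36 + 8) - 1*(-49371) = -62/44 + 49371 = (1/44)*(-62) + 49371 = -31/22 + 49371 = 1086131/22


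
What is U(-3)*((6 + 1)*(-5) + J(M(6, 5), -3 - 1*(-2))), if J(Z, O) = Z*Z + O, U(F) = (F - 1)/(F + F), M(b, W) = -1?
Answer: -70/3 ≈ -23.333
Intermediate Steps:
U(F) = (-1 + F)/(2*F) (U(F) = (-1 + F)/((2*F)) = (-1 + F)*(1/(2*F)) = (-1 + F)/(2*F))
J(Z, O) = O + Z² (J(Z, O) = Z² + O = O + Z²)
U(-3)*((6 + 1)*(-5) + J(M(6, 5), -3 - 1*(-2))) = ((½)*(-1 - 3)/(-3))*((6 + 1)*(-5) + ((-3 - 1*(-2)) + (-1)²)) = ((½)*(-⅓)*(-4))*(7*(-5) + ((-3 + 2) + 1)) = 2*(-35 + (-1 + 1))/3 = 2*(-35 + 0)/3 = (⅔)*(-35) = -70/3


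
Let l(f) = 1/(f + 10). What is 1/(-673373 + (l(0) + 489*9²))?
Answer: -10/6337639 ≈ -1.5779e-6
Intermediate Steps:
l(f) = 1/(10 + f)
1/(-673373 + (l(0) + 489*9²)) = 1/(-673373 + (1/(10 + 0) + 489*9²)) = 1/(-673373 + (1/10 + 489*81)) = 1/(-673373 + (⅒ + 39609)) = 1/(-673373 + 396091/10) = 1/(-6337639/10) = -10/6337639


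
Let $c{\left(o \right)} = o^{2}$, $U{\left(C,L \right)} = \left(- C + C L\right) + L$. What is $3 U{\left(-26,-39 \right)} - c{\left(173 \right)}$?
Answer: $-26926$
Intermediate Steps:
$U{\left(C,L \right)} = L - C + C L$
$3 U{\left(-26,-39 \right)} - c{\left(173 \right)} = 3 \left(-39 - -26 - -1014\right) - 173^{2} = 3 \left(-39 + 26 + 1014\right) - 29929 = 3 \cdot 1001 - 29929 = 3003 - 29929 = -26926$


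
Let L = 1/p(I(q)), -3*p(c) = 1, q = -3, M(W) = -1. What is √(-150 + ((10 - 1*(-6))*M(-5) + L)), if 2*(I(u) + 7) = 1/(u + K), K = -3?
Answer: 13*I ≈ 13.0*I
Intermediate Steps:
I(u) = -7 + 1/(2*(-3 + u)) (I(u) = -7 + 1/(2*(u - 3)) = -7 + 1/(2*(-3 + u)))
p(c) = -⅓ (p(c) = -⅓*1 = -⅓)
L = -3 (L = 1/(-⅓) = -3)
√(-150 + ((10 - 1*(-6))*M(-5) + L)) = √(-150 + ((10 - 1*(-6))*(-1) - 3)) = √(-150 + ((10 + 6)*(-1) - 3)) = √(-150 + (16*(-1) - 3)) = √(-150 + (-16 - 3)) = √(-150 - 19) = √(-169) = 13*I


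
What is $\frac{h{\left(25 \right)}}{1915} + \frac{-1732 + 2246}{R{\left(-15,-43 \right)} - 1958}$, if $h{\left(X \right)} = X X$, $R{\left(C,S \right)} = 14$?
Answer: $\frac{23069}{372276} \approx 0.061967$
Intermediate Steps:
$h{\left(X \right)} = X^{2}$
$\frac{h{\left(25 \right)}}{1915} + \frac{-1732 + 2246}{R{\left(-15,-43 \right)} - 1958} = \frac{25^{2}}{1915} + \frac{-1732 + 2246}{14 - 1958} = 625 \cdot \frac{1}{1915} + \frac{514}{-1944} = \frac{125}{383} + 514 \left(- \frac{1}{1944}\right) = \frac{125}{383} - \frac{257}{972} = \frac{23069}{372276}$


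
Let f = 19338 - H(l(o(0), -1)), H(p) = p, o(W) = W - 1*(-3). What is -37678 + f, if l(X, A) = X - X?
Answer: -18340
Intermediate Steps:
o(W) = 3 + W (o(W) = W + 3 = 3 + W)
l(X, A) = 0
f = 19338 (f = 19338 - 1*0 = 19338 + 0 = 19338)
-37678 + f = -37678 + 19338 = -18340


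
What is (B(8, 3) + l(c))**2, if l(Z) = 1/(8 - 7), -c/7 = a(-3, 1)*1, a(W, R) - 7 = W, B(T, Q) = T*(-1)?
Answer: 49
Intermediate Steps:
B(T, Q) = -T
a(W, R) = 7 + W
c = -28 (c = -7*(7 - 3) = -28 ≈ -28.000)
l(Z) = 1 (l(Z) = 1/1 = 1)
(B(8, 3) + l(c))**2 = (-1*8 + 1)**2 = (-8 + 1)**2 = (-7)**2 = 49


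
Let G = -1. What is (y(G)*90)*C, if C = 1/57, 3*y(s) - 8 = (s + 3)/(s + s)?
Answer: 70/19 ≈ 3.6842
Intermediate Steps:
y(s) = 8/3 + (3 + s)/(6*s) (y(s) = 8/3 + ((s + 3)/(s + s))/3 = 8/3 + ((3 + s)/((2*s)))/3 = 8/3 + ((3 + s)*(1/(2*s)))/3 = 8/3 + ((3 + s)/(2*s))/3 = 8/3 + (3 + s)/(6*s))
C = 1/57 (C = 1*(1/57) = 1/57 ≈ 0.017544)
(y(G)*90)*C = (((1/6)*(3 + 17*(-1))/(-1))*90)*(1/57) = (((1/6)*(-1)*(3 - 17))*90)*(1/57) = (((1/6)*(-1)*(-14))*90)*(1/57) = ((7/3)*90)*(1/57) = 210*(1/57) = 70/19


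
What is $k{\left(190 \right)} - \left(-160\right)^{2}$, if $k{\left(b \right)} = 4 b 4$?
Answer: $-22560$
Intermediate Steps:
$k{\left(b \right)} = 16 b$
$k{\left(190 \right)} - \left(-160\right)^{2} = 16 \cdot 190 - \left(-160\right)^{2} = 3040 - 25600 = -22560$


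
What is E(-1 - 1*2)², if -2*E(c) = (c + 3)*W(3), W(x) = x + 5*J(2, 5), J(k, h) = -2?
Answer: 0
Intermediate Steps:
W(x) = -10 + x (W(x) = x + 5*(-2) = x - 10 = -10 + x)
E(c) = 21/2 + 7*c/2 (E(c) = -(c + 3)*(-10 + 3)/2 = -(3 + c)*(-7)/2 = -(-21 - 7*c)/2 = 21/2 + 7*c/2)
E(-1 - 1*2)² = (21/2 + 7*(-1 - 1*2)/2)² = (21/2 + 7*(-1 - 2)/2)² = (21/2 + (7/2)*(-3))² = (21/2 - 21/2)² = 0² = 0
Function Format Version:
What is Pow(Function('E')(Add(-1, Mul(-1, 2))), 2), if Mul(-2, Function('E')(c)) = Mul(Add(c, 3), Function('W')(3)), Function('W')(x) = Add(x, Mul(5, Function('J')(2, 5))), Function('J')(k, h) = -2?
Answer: 0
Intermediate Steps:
Function('W')(x) = Add(-10, x) (Function('W')(x) = Add(x, Mul(5, -2)) = Add(x, -10) = Add(-10, x))
Function('E')(c) = Add(Rational(21, 2), Mul(Rational(7, 2), c)) (Function('E')(c) = Mul(Rational(-1, 2), Mul(Add(c, 3), Add(-10, 3))) = Mul(Rational(-1, 2), Mul(Add(3, c), -7)) = Mul(Rational(-1, 2), Add(-21, Mul(-7, c))) = Add(Rational(21, 2), Mul(Rational(7, 2), c)))
Pow(Function('E')(Add(-1, Mul(-1, 2))), 2) = Pow(Add(Rational(21, 2), Mul(Rational(7, 2), Add(-1, Mul(-1, 2)))), 2) = Pow(Add(Rational(21, 2), Mul(Rational(7, 2), Add(-1, -2))), 2) = Pow(Add(Rational(21, 2), Mul(Rational(7, 2), -3)), 2) = Pow(Add(Rational(21, 2), Rational(-21, 2)), 2) = Pow(0, 2) = 0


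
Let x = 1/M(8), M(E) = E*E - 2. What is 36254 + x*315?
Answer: 2248063/62 ≈ 36259.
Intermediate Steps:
M(E) = -2 + E² (M(E) = E² - 2 = -2 + E²)
x = 1/62 (x = 1/(-2 + 8²) = 1/(-2 + 64) = 1/62 ≈ 0.016129)
36254 + x*315 = 36254 + (1/62)*315 = 36254 + 315/62 = 2248063/62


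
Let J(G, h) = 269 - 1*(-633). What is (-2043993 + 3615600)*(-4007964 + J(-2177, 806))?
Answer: -6297526688634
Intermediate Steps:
J(G, h) = 902 (J(G, h) = 269 + 633 = 902)
(-2043993 + 3615600)*(-4007964 + J(-2177, 806)) = (-2043993 + 3615600)*(-4007964 + 902) = 1571607*(-4007062) = -6297526688634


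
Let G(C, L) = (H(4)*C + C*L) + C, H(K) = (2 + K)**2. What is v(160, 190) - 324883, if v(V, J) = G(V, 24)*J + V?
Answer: 1529677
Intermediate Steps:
G(C, L) = 37*C + C*L (G(C, L) = ((2 + 4)**2*C + C*L) + C = (6**2*C + C*L) + C = (36*C + C*L) + C = 37*C + C*L)
v(V, J) = V + 61*J*V (v(V, J) = (V*(37 + 24))*J + V = (V*61)*J + V = (61*V)*J + V = 61*J*V + V = V + 61*J*V)
v(160, 190) - 324883 = 160*(1 + 61*190) - 324883 = 160*(1 + 11590) - 324883 = 160*11591 - 324883 = 1854560 - 324883 = 1529677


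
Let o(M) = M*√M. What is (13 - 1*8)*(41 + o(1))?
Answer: 210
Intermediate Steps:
o(M) = M^(3/2)
(13 - 1*8)*(41 + o(1)) = (13 - 1*8)*(41 + 1^(3/2)) = (13 - 8)*(41 + 1) = 5*42 = 210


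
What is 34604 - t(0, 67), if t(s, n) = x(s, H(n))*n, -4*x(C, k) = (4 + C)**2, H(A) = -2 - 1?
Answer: 34872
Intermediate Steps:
H(A) = -3
x(C, k) = -(4 + C)**2/4
t(s, n) = -n*(4 + s)**2/4 (t(s, n) = (-(4 + s)**2/4)*n = -n*(4 + s)**2/4)
34604 - t(0, 67) = 34604 - (-1)*67*(4 + 0)**2/4 = 34604 - (-1)*67*4**2/4 = 34604 - (-1)*67*16/4 = 34604 - 1*(-268) = 34604 + 268 = 34872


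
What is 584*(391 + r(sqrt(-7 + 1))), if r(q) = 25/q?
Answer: 228344 - 7300*I*sqrt(6)/3 ≈ 2.2834e+5 - 5960.4*I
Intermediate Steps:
584*(391 + r(sqrt(-7 + 1))) = 584*(391 + 25/(sqrt(-7 + 1))) = 584*(391 + 25/(sqrt(-6))) = 584*(391 + 25/((I*sqrt(6)))) = 584*(391 + 25*(-I*sqrt(6)/6)) = 584*(391 - 25*I*sqrt(6)/6) = 228344 - 7300*I*sqrt(6)/3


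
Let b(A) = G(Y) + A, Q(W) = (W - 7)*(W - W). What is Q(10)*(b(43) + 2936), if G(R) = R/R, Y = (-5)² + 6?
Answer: 0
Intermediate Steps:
Y = 31 (Y = 25 + 6 = 31)
G(R) = 1
Q(W) = 0 (Q(W) = (-7 + W)*0 = 0)
b(A) = 1 + A
Q(10)*(b(43) + 2936) = 0*((1 + 43) + 2936) = 0*(44 + 2936) = 0*2980 = 0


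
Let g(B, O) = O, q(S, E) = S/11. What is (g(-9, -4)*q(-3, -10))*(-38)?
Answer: -456/11 ≈ -41.455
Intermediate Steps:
q(S, E) = S/11 (q(S, E) = S*(1/11) = S/11)
(g(-9, -4)*q(-3, -10))*(-38) = -4*(-3)/11*(-38) = -4*(-3/11)*(-38) = (12/11)*(-38) = -456/11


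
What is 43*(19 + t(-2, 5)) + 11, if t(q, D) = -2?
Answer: 742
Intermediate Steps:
43*(19 + t(-2, 5)) + 11 = 43*(19 - 2) + 11 = 43*17 + 11 = 731 + 11 = 742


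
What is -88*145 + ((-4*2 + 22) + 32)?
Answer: -12714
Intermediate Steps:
-88*145 + ((-4*2 + 22) + 32) = -12760 + ((-8 + 22) + 32) = -12760 + (14 + 32) = -12760 + 46 = -12714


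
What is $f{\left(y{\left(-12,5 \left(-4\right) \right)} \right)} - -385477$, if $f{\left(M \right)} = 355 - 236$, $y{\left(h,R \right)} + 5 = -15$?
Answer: $385596$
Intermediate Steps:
$y{\left(h,R \right)} = -20$ ($y{\left(h,R \right)} = -5 - 15 = -20$)
$f{\left(M \right)} = 119$
$f{\left(y{\left(-12,5 \left(-4\right) \right)} \right)} - -385477 = 119 - -385477 = 119 + 385477 = 385596$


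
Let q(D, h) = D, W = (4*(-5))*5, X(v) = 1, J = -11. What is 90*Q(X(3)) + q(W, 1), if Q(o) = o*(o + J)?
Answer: -1000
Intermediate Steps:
W = -100 (W = -20*5 = -100)
Q(o) = o*(-11 + o) (Q(o) = o*(o - 11) = o*(-11 + o))
90*Q(X(3)) + q(W, 1) = 90*(1*(-11 + 1)) - 100 = 90*(1*(-10)) - 100 = 90*(-10) - 100 = -900 - 100 = -1000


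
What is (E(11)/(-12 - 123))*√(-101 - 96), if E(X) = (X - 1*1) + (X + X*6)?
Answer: -29*I*√197/45 ≈ -9.0452*I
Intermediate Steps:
E(X) = -1 + 8*X (E(X) = (X - 1) + (X + 6*X) = (-1 + X) + 7*X = -1 + 8*X)
(E(11)/(-12 - 123))*√(-101 - 96) = ((-1 + 8*11)/(-12 - 123))*√(-101 - 96) = ((-1 + 88)/(-135))*√(-197) = (87*(-1/135))*(I*√197) = -29*I*√197/45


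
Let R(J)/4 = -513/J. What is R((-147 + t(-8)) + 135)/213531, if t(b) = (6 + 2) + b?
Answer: 57/71177 ≈ 0.00080082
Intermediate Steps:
t(b) = 8 + b
R(J) = -2052/J (R(J) = 4*(-513/J) = -2052/J)
R((-147 + t(-8)) + 135)/213531 = -2052/((-147 + (8 - 8)) + 135)/213531 = -2052/((-147 + 0) + 135)*(1/213531) = -2052/(-147 + 135)*(1/213531) = -2052/(-12)*(1/213531) = -2052*(-1/12)*(1/213531) = 171*(1/213531) = 57/71177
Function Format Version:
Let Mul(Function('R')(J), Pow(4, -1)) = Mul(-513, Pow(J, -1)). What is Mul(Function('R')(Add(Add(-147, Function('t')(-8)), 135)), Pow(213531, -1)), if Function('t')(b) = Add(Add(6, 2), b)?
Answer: Rational(57, 71177) ≈ 0.00080082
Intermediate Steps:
Function('t')(b) = Add(8, b)
Function('R')(J) = Mul(-2052, Pow(J, -1)) (Function('R')(J) = Mul(4, Mul(-513, Pow(J, -1))) = Mul(-2052, Pow(J, -1)))
Mul(Function('R')(Add(Add(-147, Function('t')(-8)), 135)), Pow(213531, -1)) = Mul(Mul(-2052, Pow(Add(Add(-147, Add(8, -8)), 135), -1)), Pow(213531, -1)) = Mul(Mul(-2052, Pow(Add(Add(-147, 0), 135), -1)), Rational(1, 213531)) = Mul(Mul(-2052, Pow(Add(-147, 135), -1)), Rational(1, 213531)) = Mul(Mul(-2052, Pow(-12, -1)), Rational(1, 213531)) = Mul(Mul(-2052, Rational(-1, 12)), Rational(1, 213531)) = Mul(171, Rational(1, 213531)) = Rational(57, 71177)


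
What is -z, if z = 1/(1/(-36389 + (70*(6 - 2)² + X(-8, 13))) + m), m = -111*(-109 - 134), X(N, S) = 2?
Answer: -35267/951256790 ≈ -3.7074e-5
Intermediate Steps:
m = 26973 (m = -111*(-243) = 26973)
z = 35267/951256790 (z = 1/(1/(-36389 + (70*(6 - 2)² + 2)) + 26973) = 1/(1/(-36389 + (70*4² + 2)) + 26973) = 1/(1/(-36389 + (70*16 + 2)) + 26973) = 1/(1/(-36389 + (1120 + 2)) + 26973) = 1/(1/(-36389 + 1122) + 26973) = 1/(1/(-35267) + 26973) = 1/(-1/35267 + 26973) = 1/(951256790/35267) = 35267/951256790 ≈ 3.7074e-5)
-z = -1*35267/951256790 = -35267/951256790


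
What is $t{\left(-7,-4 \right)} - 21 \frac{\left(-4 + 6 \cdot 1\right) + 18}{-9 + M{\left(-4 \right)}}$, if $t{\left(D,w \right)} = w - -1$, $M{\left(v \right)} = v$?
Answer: $\frac{381}{13} \approx 29.308$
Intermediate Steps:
$t{\left(D,w \right)} = 1 + w$ ($t{\left(D,w \right)} = w + 1 = 1 + w$)
$t{\left(-7,-4 \right)} - 21 \frac{\left(-4 + 6 \cdot 1\right) + 18}{-9 + M{\left(-4 \right)}} = \left(1 - 4\right) - 21 \frac{\left(-4 + 6 \cdot 1\right) + 18}{-9 - 4} = -3 - 21 \frac{\left(-4 + 6\right) + 18}{-13} = -3 - 21 \left(2 + 18\right) \left(- \frac{1}{13}\right) = -3 - 21 \cdot 20 \left(- \frac{1}{13}\right) = -3 - - \frac{420}{13} = -3 + \frac{420}{13} = \frac{381}{13}$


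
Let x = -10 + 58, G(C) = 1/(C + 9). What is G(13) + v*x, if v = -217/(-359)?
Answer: 229511/7898 ≈ 29.059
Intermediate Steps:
v = 217/359 (v = -217*(-1/359) = 217/359 ≈ 0.60446)
G(C) = 1/(9 + C)
x = 48
G(13) + v*x = 1/(9 + 13) + (217/359)*48 = 1/22 + 10416/359 = 229511/7898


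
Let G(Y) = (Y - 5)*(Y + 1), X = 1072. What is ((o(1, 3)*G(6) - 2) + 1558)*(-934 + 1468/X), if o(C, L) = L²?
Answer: -404660955/268 ≈ -1.5099e+6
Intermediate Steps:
G(Y) = (1 + Y)*(-5 + Y) (G(Y) = (-5 + Y)*(1 + Y) = (1 + Y)*(-5 + Y))
((o(1, 3)*G(6) - 2) + 1558)*(-934 + 1468/X) = ((3²*(-5 + 6² - 4*6) - 2) + 1558)*(-934 + 1468/1072) = ((9*(-5 + 36 - 24) - 2) + 1558)*(-934 + 1468*(1/1072)) = ((9*7 - 2) + 1558)*(-934 + 367/268) = ((63 - 2) + 1558)*(-249945/268) = (61 + 1558)*(-249945/268) = 1619*(-249945/268) = -404660955/268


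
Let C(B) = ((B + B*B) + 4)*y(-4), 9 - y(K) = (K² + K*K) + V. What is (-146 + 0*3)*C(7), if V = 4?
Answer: 236520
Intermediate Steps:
y(K) = 5 - 2*K² (y(K) = 9 - ((K² + K*K) + 4) = 9 - ((K² + K²) + 4) = 9 - (2*K² + 4) = 9 - (4 + 2*K²) = 9 + (-4 - 2*K²) = 5 - 2*K²)
C(B) = -108 - 27*B - 27*B² (C(B) = ((B + B*B) + 4)*(5 - 2*(-4)²) = ((B + B²) + 4)*(5 - 2*16) = (4 + B + B²)*(5 - 32) = (4 + B + B²)*(-27) = -108 - 27*B - 27*B²)
(-146 + 0*3)*C(7) = (-146 + 0*3)*(-108 - 27*7 - 27*7²) = (-146 + 0)*(-108 - 189 - 27*49) = -146*(-108 - 189 - 1323) = -146*(-1620) = 236520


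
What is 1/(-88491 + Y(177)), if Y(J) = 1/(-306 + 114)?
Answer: -192/16990273 ≈ -1.1301e-5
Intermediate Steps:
Y(J) = -1/192 (Y(J) = 1/(-192) = -1/192)
1/(-88491 + Y(177)) = 1/(-88491 - 1/192) = 1/(-16990273/192) = -192/16990273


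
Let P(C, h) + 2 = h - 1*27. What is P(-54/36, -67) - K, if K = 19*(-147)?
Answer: 2697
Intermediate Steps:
P(C, h) = -29 + h (P(C, h) = -2 + (h - 1*27) = -2 + (h - 27) = -2 + (-27 + h) = -29 + h)
K = -2793
P(-54/36, -67) - K = (-29 - 67) - 1*(-2793) = -96 + 2793 = 2697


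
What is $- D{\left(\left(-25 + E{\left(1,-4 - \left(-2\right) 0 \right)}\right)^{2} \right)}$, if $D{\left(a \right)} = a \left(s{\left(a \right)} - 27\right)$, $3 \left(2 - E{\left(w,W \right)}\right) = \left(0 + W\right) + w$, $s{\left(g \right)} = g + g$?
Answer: $-455444$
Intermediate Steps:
$s{\left(g \right)} = 2 g$
$E{\left(w,W \right)} = 2 - \frac{W}{3} - \frac{w}{3}$ ($E{\left(w,W \right)} = 2 - \frac{\left(0 + W\right) + w}{3} = 2 - \frac{W + w}{3} = 2 - \left(\frac{W}{3} + \frac{w}{3}\right) = 2 - \frac{W}{3} - \frac{w}{3}$)
$D{\left(a \right)} = a \left(-27 + 2 a\right)$ ($D{\left(a \right)} = a \left(2 a - 27\right) = a \left(-27 + 2 a\right)$)
$- D{\left(\left(-25 + E{\left(1,-4 - \left(-2\right) 0 \right)}\right)^{2} \right)} = - \left(-25 - \left(- \frac{5}{3} + \frac{-4 - \left(-2\right) 0}{3}\right)\right)^{2} \left(-27 + 2 \left(-25 - \left(- \frac{5}{3} + \frac{-4 - \left(-2\right) 0}{3}\right)\right)^{2}\right) = - \left(-25 - \left(- \frac{5}{3} + \frac{-4 - 0}{3}\right)\right)^{2} \left(-27 + 2 \left(-25 - \left(- \frac{5}{3} + \frac{-4 - 0}{3}\right)\right)^{2}\right) = - \left(-25 - \left(- \frac{5}{3} + \frac{-4 + 0}{3}\right)\right)^{2} \left(-27 + 2 \left(-25 - \left(- \frac{5}{3} + \frac{-4 + 0}{3}\right)\right)^{2}\right) = - \left(-25 - -3\right)^{2} \left(-27 + 2 \left(-25 - -3\right)^{2}\right) = - \left(-25 + \left(2 + \frac{4}{3} - \frac{1}{3}\right)\right)^{2} \left(-27 + 2 \left(-25 + \left(2 + \frac{4}{3} - \frac{1}{3}\right)\right)^{2}\right) = - \left(-25 + 3\right)^{2} \left(-27 + 2 \left(-25 + 3\right)^{2}\right) = - \left(-22\right)^{2} \left(-27 + 2 \left(-22\right)^{2}\right) = - 484 \left(-27 + 2 \cdot 484\right) = - 484 \left(-27 + 968\right) = - 484 \cdot 941 = \left(-1\right) 455444 = -455444$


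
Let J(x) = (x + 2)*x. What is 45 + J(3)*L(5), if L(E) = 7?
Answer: 150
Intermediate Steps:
J(x) = x*(2 + x) (J(x) = (2 + x)*x = x*(2 + x))
45 + J(3)*L(5) = 45 + (3*(2 + 3))*7 = 45 + (3*5)*7 = 45 + 15*7 = 45 + 105 = 150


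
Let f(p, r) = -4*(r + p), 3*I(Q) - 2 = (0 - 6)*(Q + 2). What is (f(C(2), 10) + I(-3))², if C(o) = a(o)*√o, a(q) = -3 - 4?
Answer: 26656/9 - 6272*√2/3 ≈ 5.1286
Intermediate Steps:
a(q) = -7
C(o) = -7*√o
I(Q) = -10/3 - 2*Q (I(Q) = ⅔ + ((0 - 6)*(Q + 2))/3 = ⅔ + (-6*(2 + Q))/3 = ⅔ + (-12 - 6*Q)/3 = ⅔ + (-4 - 2*Q) = -10/3 - 2*Q)
f(p, r) = -4*p - 4*r (f(p, r) = -4*(p + r) = -4*p - 4*r)
(f(C(2), 10) + I(-3))² = ((-(-28)*√2 - 4*10) + (-10/3 - 2*(-3)))² = ((28*√2 - 40) + (-10/3 + 6))² = ((-40 + 28*√2) + 8/3)² = (-112/3 + 28*√2)²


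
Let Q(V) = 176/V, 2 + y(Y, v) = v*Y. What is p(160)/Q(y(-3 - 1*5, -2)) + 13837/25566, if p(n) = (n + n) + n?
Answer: 10889927/281226 ≈ 38.723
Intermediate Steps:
y(Y, v) = -2 + Y*v (y(Y, v) = -2 + v*Y = -2 + Y*v)
p(n) = 3*n (p(n) = 2*n + n = 3*n)
p(160)/Q(y(-3 - 1*5, -2)) + 13837/25566 = (3*160)/((176/(-2 + (-3 - 1*5)*(-2)))) + 13837/25566 = 480/((176/(-2 + (-3 - 5)*(-2)))) + 13837*(1/25566) = 480/((176/(-2 - 8*(-2)))) + 13837/25566 = 480/((176/(-2 + 16))) + 13837/25566 = 480/((176/14)) + 13837/25566 = 480/((176*(1/14))) + 13837/25566 = 480/(88/7) + 13837/25566 = 480*(7/88) + 13837/25566 = 420/11 + 13837/25566 = 10889927/281226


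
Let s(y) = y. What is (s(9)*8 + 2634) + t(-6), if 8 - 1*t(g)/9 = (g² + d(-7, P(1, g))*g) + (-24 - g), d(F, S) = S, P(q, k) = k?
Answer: 2292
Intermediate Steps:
t(g) = 288 - 18*g² + 9*g (t(g) = 72 - 9*((g² + g*g) + (-24 - g)) = 72 - 9*((g² + g²) + (-24 - g)) = 72 - 9*(2*g² + (-24 - g)) = 72 - 9*(-24 - g + 2*g²) = 72 + (216 - 18*g² + 9*g) = 288 - 18*g² + 9*g)
(s(9)*8 + 2634) + t(-6) = (9*8 + 2634) + (288 - 18*(-6)² + 9*(-6)) = (72 + 2634) + (288 - 18*36 - 54) = 2706 + (288 - 648 - 54) = 2706 - 414 = 2292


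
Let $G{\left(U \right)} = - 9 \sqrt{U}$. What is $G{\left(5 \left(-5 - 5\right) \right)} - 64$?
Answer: $-64 - 45 i \sqrt{2} \approx -64.0 - 63.64 i$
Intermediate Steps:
$G{\left(5 \left(-5 - 5\right) \right)} - 64 = - 9 \sqrt{5 \left(-5 - 5\right)} - 64 = - 9 \sqrt{5 \left(-10\right)} - 64 = - 9 \sqrt{-50} - 64 = - 9 \cdot 5 i \sqrt{2} - 64 = - 45 i \sqrt{2} - 64 = -64 - 45 i \sqrt{2}$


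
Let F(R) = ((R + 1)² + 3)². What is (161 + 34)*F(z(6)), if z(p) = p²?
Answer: 367064880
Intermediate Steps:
F(R) = (3 + (1 + R)²)² (F(R) = ((1 + R)² + 3)² = (3 + (1 + R)²)²)
(161 + 34)*F(z(6)) = (161 + 34)*(3 + (1 + 6²)²)² = 195*(3 + (1 + 36)²)² = 195*(3 + 37²)² = 195*(3 + 1369)² = 195*1372² = 195*1882384 = 367064880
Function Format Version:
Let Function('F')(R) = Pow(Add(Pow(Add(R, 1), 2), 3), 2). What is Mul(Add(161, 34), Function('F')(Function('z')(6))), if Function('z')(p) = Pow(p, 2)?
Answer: 367064880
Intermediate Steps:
Function('F')(R) = Pow(Add(3, Pow(Add(1, R), 2)), 2) (Function('F')(R) = Pow(Add(Pow(Add(1, R), 2), 3), 2) = Pow(Add(3, Pow(Add(1, R), 2)), 2))
Mul(Add(161, 34), Function('F')(Function('z')(6))) = Mul(Add(161, 34), Pow(Add(3, Pow(Add(1, Pow(6, 2)), 2)), 2)) = Mul(195, Pow(Add(3, Pow(Add(1, 36), 2)), 2)) = Mul(195, Pow(Add(3, Pow(37, 2)), 2)) = Mul(195, Pow(Add(3, 1369), 2)) = Mul(195, Pow(1372, 2)) = Mul(195, 1882384) = 367064880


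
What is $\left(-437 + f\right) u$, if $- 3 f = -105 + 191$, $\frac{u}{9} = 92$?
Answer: $-385572$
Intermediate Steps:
$u = 828$ ($u = 9 \cdot 92 = 828$)
$f = - \frac{86}{3}$ ($f = - \frac{-105 + 191}{3} = \left(- \frac{1}{3}\right) 86 = - \frac{86}{3} \approx -28.667$)
$\left(-437 + f\right) u = \left(-437 - \frac{86}{3}\right) 828 = \left(- \frac{1397}{3}\right) 828 = -385572$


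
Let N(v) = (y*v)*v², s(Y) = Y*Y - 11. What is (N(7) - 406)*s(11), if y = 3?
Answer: 68530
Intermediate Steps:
s(Y) = -11 + Y² (s(Y) = Y² - 11 = -11 + Y²)
N(v) = 3*v³ (N(v) = (3*v)*v² = 3*v³)
(N(7) - 406)*s(11) = (3*7³ - 406)*(-11 + 11²) = (3*343 - 406)*(-11 + 121) = (1029 - 406)*110 = 623*110 = 68530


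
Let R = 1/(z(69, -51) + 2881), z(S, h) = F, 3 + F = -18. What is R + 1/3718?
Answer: 23/37180 ≈ 0.00061861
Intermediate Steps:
F = -21 (F = -3 - 18 = -21)
z(S, h) = -21
R = 1/2860 (R = 1/(-21 + 2881) = 1/2860 ≈ 0.00034965)
R + 1/3718 = 1/2860 + 1/3718 = 23/37180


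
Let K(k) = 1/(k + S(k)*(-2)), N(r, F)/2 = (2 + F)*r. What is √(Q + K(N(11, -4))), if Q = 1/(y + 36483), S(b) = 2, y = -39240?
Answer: I*√2577795/11028 ≈ 0.14559*I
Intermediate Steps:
N(r, F) = 2*r*(2 + F) (N(r, F) = 2*((2 + F)*r) = 2*(r*(2 + F)) = 2*r*(2 + F))
Q = -1/2757 (Q = 1/(-39240 + 36483) = 1/(-2757) = -1/2757 ≈ -0.00036271)
K(k) = 1/(-4 + k) (K(k) = 1/(k + 2*(-2)) = 1/(k - 4) = 1/(-4 + k))
√(Q + K(N(11, -4))) = √(-1/2757 + 1/(-4 + 2*11*(2 - 4))) = √(-1/2757 + 1/(-4 + 2*11*(-2))) = √(-1/2757 + 1/(-4 - 44)) = √(-1/2757 + 1/(-48)) = √(-1/2757 - 1/48) = √(-935/44112) = I*√2577795/11028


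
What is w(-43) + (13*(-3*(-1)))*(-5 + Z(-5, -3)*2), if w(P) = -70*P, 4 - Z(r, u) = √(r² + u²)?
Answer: 3127 - 78*√34 ≈ 2672.2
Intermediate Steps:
Z(r, u) = 4 - √(r² + u²)
w(-43) + (13*(-3*(-1)))*(-5 + Z(-5, -3)*2) = -70*(-43) + (13*(-3*(-1)))*(-5 + (4 - √((-5)² + (-3)²))*2) = 3010 + (13*3)*(-5 + (4 - √(25 + 9))*2) = 3010 + 39*(-5 + (4 - √34)*2) = 3010 + 39*(-5 + (8 - 2*√34)) = 3010 + 39*(3 - 2*√34) = 3010 + (117 - 78*√34) = 3127 - 78*√34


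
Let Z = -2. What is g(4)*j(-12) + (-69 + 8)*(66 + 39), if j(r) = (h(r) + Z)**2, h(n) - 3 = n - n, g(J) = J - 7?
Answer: -6408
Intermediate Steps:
g(J) = -7 + J
h(n) = 3 (h(n) = 3 + (n - n) = 3 + 0 = 3)
j(r) = 1 (j(r) = (3 - 2)**2 = 1**2 = 1)
g(4)*j(-12) + (-69 + 8)*(66 + 39) = (-7 + 4)*1 + (-69 + 8)*(66 + 39) = -3*1 - 61*105 = -3 - 6405 = -6408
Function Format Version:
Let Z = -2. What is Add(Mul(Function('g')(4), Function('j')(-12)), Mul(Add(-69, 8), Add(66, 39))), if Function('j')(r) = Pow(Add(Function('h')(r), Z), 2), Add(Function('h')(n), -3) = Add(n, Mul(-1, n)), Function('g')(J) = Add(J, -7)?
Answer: -6408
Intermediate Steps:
Function('g')(J) = Add(-7, J)
Function('h')(n) = 3 (Function('h')(n) = Add(3, Add(n, Mul(-1, n))) = Add(3, 0) = 3)
Function('j')(r) = 1 (Function('j')(r) = Pow(Add(3, -2), 2) = Pow(1, 2) = 1)
Add(Mul(Function('g')(4), Function('j')(-12)), Mul(Add(-69, 8), Add(66, 39))) = Add(Mul(Add(-7, 4), 1), Mul(Add(-69, 8), Add(66, 39))) = Add(Mul(-3, 1), Mul(-61, 105)) = Add(-3, -6405) = -6408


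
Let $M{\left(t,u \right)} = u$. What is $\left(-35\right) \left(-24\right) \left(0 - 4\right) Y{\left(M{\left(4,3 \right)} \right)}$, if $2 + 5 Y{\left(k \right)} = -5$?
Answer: $4704$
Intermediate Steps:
$Y{\left(k \right)} = - \frac{7}{5}$ ($Y{\left(k \right)} = - \frac{2}{5} + \frac{1}{5} \left(-5\right) = - \frac{2}{5} - 1 = - \frac{7}{5}$)
$\left(-35\right) \left(-24\right) \left(0 - 4\right) Y{\left(M{\left(4,3 \right)} \right)} = \left(-35\right) \left(-24\right) \left(0 - 4\right) \left(- \frac{7}{5}\right) = 840 \left(\left(-4\right) \left(- \frac{7}{5}\right)\right) = 840 \cdot \frac{28}{5} = 4704$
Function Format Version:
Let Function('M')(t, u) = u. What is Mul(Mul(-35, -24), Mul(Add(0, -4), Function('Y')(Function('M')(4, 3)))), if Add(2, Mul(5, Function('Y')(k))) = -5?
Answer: 4704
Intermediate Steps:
Function('Y')(k) = Rational(-7, 5) (Function('Y')(k) = Add(Rational(-2, 5), Mul(Rational(1, 5), -5)) = Add(Rational(-2, 5), -1) = Rational(-7, 5))
Mul(Mul(-35, -24), Mul(Add(0, -4), Function('Y')(Function('M')(4, 3)))) = Mul(Mul(-35, -24), Mul(Add(0, -4), Rational(-7, 5))) = Mul(840, Mul(-4, Rational(-7, 5))) = Mul(840, Rational(28, 5)) = 4704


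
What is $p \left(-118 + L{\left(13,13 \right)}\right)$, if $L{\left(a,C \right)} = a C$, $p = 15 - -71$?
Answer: $4386$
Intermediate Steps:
$p = 86$ ($p = 15 + 71 = 86$)
$L{\left(a,C \right)} = C a$
$p \left(-118 + L{\left(13,13 \right)}\right) = 86 \left(-118 + 13 \cdot 13\right) = 86 \left(-118 + 169\right) = 86 \cdot 51 = 4386$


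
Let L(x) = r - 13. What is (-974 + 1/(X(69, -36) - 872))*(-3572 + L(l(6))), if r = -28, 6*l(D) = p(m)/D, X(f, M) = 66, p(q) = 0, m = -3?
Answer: 2836367585/806 ≈ 3.5191e+6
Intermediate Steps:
l(D) = 0 (l(D) = (0/D)/6 = (⅙)*0 = 0)
L(x) = -41 (L(x) = -28 - 13 = -41)
(-974 + 1/(X(69, -36) - 872))*(-3572 + L(l(6))) = (-974 + 1/(66 - 872))*(-3572 - 41) = (-974 + 1/(-806))*(-3613) = (-974 - 1/806)*(-3613) = -785045/806*(-3613) = 2836367585/806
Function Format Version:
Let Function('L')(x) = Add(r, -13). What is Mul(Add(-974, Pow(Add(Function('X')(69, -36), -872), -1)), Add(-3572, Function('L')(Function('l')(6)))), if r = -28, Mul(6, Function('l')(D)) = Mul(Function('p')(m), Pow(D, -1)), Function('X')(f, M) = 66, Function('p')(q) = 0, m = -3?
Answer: Rational(2836367585, 806) ≈ 3.5191e+6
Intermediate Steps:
Function('l')(D) = 0 (Function('l')(D) = Mul(Rational(1, 6), Mul(0, Pow(D, -1))) = Mul(Rational(1, 6), 0) = 0)
Function('L')(x) = -41 (Function('L')(x) = Add(-28, -13) = -41)
Mul(Add(-974, Pow(Add(Function('X')(69, -36), -872), -1)), Add(-3572, Function('L')(Function('l')(6)))) = Mul(Add(-974, Pow(Add(66, -872), -1)), Add(-3572, -41)) = Mul(Add(-974, Pow(-806, -1)), -3613) = Mul(Add(-974, Rational(-1, 806)), -3613) = Mul(Rational(-785045, 806), -3613) = Rational(2836367585, 806)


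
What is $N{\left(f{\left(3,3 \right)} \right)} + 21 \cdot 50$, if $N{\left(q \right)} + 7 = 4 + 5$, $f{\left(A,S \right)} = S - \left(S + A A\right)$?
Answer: $1052$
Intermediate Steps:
$f{\left(A,S \right)} = - A^{2}$ ($f{\left(A,S \right)} = S - \left(S + A^{2}\right) = - A^{2}$)
$N{\left(q \right)} = 2$ ($N{\left(q \right)} = -7 + \left(4 + 5\right) = -7 + 9 = 2$)
$N{\left(f{\left(3,3 \right)} \right)} + 21 \cdot 50 = 2 + 21 \cdot 50 = 2 + 1050 = 1052$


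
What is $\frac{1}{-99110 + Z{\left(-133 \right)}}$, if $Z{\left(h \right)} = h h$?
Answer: $- \frac{1}{81421} \approx -1.2282 \cdot 10^{-5}$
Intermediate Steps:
$Z{\left(h \right)} = h^{2}$
$\frac{1}{-99110 + Z{\left(-133 \right)}} = \frac{1}{-99110 + \left(-133\right)^{2}} = \frac{1}{-99110 + 17689} = \frac{1}{-81421} = - \frac{1}{81421}$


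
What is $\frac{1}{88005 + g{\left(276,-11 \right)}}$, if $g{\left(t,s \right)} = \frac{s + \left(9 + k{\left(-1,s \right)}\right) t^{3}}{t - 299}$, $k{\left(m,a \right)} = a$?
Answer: $\frac{23}{44073278} \approx 5.2186 \cdot 10^{-7}$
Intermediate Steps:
$g{\left(t,s \right)} = \frac{s + t^{3} \left(9 + s\right)}{-299 + t}$ ($g{\left(t,s \right)} = \frac{s + \left(9 + s\right) t^{3}}{t - 299} = \frac{s + t^{3} \left(9 + s\right)}{-299 + t}$)
$\frac{1}{88005 + g{\left(276,-11 \right)}} = \frac{1}{88005 + \frac{-11 + 9 \cdot 276^{3} - 11 \cdot 276^{3}}{-299 + 276}} = \frac{1}{88005 + \frac{-11 + 9 \cdot 21024576 - 231270336}{-23}} = \frac{1}{88005 - \frac{-11 + 189221184 - 231270336}{23}} = \frac{1}{88005 - - \frac{42049163}{23}} = \frac{1}{88005 + \frac{42049163}{23}} = \frac{1}{\frac{44073278}{23}} = \frac{23}{44073278}$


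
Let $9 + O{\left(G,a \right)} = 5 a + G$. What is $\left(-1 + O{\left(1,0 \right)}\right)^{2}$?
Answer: $81$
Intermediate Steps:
$O{\left(G,a \right)} = -9 + G + 5 a$ ($O{\left(G,a \right)} = -9 + \left(5 a + G\right) = -9 + \left(G + 5 a\right) = -9 + G + 5 a$)
$\left(-1 + O{\left(1,0 \right)}\right)^{2} = \left(-1 + \left(-9 + 1 + 5 \cdot 0\right)\right)^{2} = \left(-1 + \left(-9 + 1 + 0\right)\right)^{2} = \left(-1 - 8\right)^{2} = \left(-9\right)^{2} = 81$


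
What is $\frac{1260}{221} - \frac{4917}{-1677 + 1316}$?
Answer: $\frac{1541517}{79781} \approx 19.322$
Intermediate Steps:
$\frac{1260}{221} - \frac{4917}{-1677 + 1316} = 1260 \cdot \frac{1}{221} - \frac{4917}{-361} = \frac{1260}{221} - - \frac{4917}{361} = \frac{1260}{221} + \frac{4917}{361} = \frac{1541517}{79781}$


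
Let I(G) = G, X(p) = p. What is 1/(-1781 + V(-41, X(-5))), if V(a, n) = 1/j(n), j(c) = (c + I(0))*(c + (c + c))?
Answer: -75/133574 ≈ -0.00056149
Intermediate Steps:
j(c) = 3*c**2 (j(c) = (c + 0)*(c + (c + c)) = c*(c + 2*c) = c*(3*c) = 3*c**2)
V(a, n) = 1/(3*n**2)
1/(-1781 + V(-41, X(-5))) = 1/(-1781 + (1/3)/(-5)**2) = 1/(-1781 + (1/3)*(1/25)) = 1/(-1781 + 1/75) = 1/(-133574/75) = -75/133574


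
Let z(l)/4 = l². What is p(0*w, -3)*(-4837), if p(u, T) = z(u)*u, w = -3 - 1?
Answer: 0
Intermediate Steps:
w = -4
z(l) = 4*l²
p(u, T) = 4*u³ (p(u, T) = (4*u²)*u = 4*u³)
p(0*w, -3)*(-4837) = (4*(0*(-4))³)*(-4837) = (4*0³)*(-4837) = (4*0)*(-4837) = 0*(-4837) = 0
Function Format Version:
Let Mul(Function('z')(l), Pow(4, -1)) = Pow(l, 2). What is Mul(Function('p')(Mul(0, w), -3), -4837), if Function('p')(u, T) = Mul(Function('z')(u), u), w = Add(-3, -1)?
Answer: 0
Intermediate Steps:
w = -4
Function('z')(l) = Mul(4, Pow(l, 2))
Function('p')(u, T) = Mul(4, Pow(u, 3)) (Function('p')(u, T) = Mul(Mul(4, Pow(u, 2)), u) = Mul(4, Pow(u, 3)))
Mul(Function('p')(Mul(0, w), -3), -4837) = Mul(Mul(4, Pow(Mul(0, -4), 3)), -4837) = Mul(Mul(4, Pow(0, 3)), -4837) = Mul(Mul(4, 0), -4837) = Mul(0, -4837) = 0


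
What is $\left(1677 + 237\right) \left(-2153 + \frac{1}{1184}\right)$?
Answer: $- \frac{2439537507}{592} \approx -4.1208 \cdot 10^{6}$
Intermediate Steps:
$\left(1677 + 237\right) \left(-2153 + \frac{1}{1184}\right) = 1914 \left(-2153 + \frac{1}{1184}\right) = 1914 \left(- \frac{2549151}{1184}\right) = - \frac{2439537507}{592}$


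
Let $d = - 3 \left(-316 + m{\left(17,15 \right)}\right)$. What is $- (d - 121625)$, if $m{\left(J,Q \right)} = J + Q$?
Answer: $120773$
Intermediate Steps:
$d = 852$ ($d = - 3 \left(-316 + \left(17 + 15\right)\right) = - 3 \left(-316 + 32\right) = \left(-3\right) \left(-284\right) = 852$)
$- (d - 121625) = - (852 - 121625) = \left(-1\right) \left(-120773\right) = 120773$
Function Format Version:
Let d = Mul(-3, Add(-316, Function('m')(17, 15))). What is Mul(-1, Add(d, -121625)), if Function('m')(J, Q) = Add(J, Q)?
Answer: 120773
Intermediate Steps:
d = 852 (d = Mul(-3, Add(-316, Add(17, 15))) = Mul(-3, Add(-316, 32)) = Mul(-3, -284) = 852)
Mul(-1, Add(d, -121625)) = Mul(-1, Add(852, -121625)) = Mul(-1, -120773) = 120773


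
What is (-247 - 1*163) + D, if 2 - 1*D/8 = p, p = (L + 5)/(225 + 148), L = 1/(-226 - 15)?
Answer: -35427474/89893 ≈ -394.11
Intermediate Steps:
L = -1/241 (L = 1/(-241) = -1/241 ≈ -0.0041494)
p = 1204/89893 (p = (-1/241 + 5)/(225 + 148) = (1204/241)/373 = (1204/241)*(1/373) = 1204/89893 ≈ 0.013394)
D = 1428656/89893 (D = 16 - 8*1204/89893 = 16 - 9632/89893 = 1428656/89893 ≈ 15.893)
(-247 - 1*163) + D = (-247 - 1*163) + 1428656/89893 = (-247 - 163) + 1428656/89893 = -410 + 1428656/89893 = -35427474/89893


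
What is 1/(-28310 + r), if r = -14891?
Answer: -1/43201 ≈ -2.3148e-5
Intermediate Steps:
1/(-28310 + r) = 1/(-28310 - 14891) = 1/(-43201) = -1/43201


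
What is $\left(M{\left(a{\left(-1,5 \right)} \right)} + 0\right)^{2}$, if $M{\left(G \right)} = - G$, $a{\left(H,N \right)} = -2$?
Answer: $4$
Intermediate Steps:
$\left(M{\left(a{\left(-1,5 \right)} \right)} + 0\right)^{2} = \left(\left(-1\right) \left(-2\right) + 0\right)^{2} = \left(2 + 0\right)^{2} = 2^{2} = 4$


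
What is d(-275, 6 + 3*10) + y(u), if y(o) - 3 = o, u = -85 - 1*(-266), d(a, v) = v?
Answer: 220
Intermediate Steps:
u = 181 (u = -85 + 266 = 181)
y(o) = 3 + o
d(-275, 6 + 3*10) + y(u) = (6 + 3*10) + (3 + 181) = (6 + 30) + 184 = 36 + 184 = 220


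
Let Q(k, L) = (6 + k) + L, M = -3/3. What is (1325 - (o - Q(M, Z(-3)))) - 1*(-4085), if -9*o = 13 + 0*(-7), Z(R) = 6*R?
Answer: 48586/9 ≈ 5398.4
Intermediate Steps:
M = -1 (M = -3*1/3 = -1)
Q(k, L) = 6 + L + k
o = -13/9 (o = -(13 + 0*(-7))/9 = -(13 + 0)/9 = -1/9*13 = -13/9 ≈ -1.4444)
(1325 - (o - Q(M, Z(-3)))) - 1*(-4085) = (1325 - (-13/9 - (6 + 6*(-3) - 1))) - 1*(-4085) = (1325 - (-13/9 - (6 - 18 - 1))) + 4085 = (1325 - (-13/9 - 1*(-13))) + 4085 = (1325 - (-13/9 + 13)) + 4085 = (1325 - 1*104/9) + 4085 = (1325 - 104/9) + 4085 = 11821/9 + 4085 = 48586/9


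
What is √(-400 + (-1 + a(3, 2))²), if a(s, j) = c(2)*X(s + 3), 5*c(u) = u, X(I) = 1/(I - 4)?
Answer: 16*I*√39/5 ≈ 19.984*I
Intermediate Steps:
X(I) = 1/(-4 + I)
c(u) = u/5
a(s, j) = 2/(5*(-1 + s)) (a(s, j) = ((⅕)*2)/(-4 + (s + 3)) = 2/(5*(-4 + (3 + s))) = 2/(5*(-1 + s)))
√(-400 + (-1 + a(3, 2))²) = √(-400 + (-1 + 2/(5*(-1 + 3)))²) = √(-400 + (-1 + (⅖)/2)²) = √(-400 + (-1 + (⅖)*(½))²) = √(-400 + (-1 + ⅕)²) = √(-400 + (-⅘)²) = √(-400 + 16/25) = √(-9984/25) = 16*I*√39/5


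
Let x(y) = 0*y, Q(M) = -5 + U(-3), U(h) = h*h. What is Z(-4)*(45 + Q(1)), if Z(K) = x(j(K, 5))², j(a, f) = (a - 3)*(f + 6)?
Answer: 0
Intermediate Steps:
U(h) = h²
j(a, f) = (-3 + a)*(6 + f)
Q(M) = 4 (Q(M) = -5 + (-3)² = -5 + 9 = 4)
x(y) = 0
Z(K) = 0 (Z(K) = 0² = 0)
Z(-4)*(45 + Q(1)) = 0*(45 + 4) = 0*49 = 0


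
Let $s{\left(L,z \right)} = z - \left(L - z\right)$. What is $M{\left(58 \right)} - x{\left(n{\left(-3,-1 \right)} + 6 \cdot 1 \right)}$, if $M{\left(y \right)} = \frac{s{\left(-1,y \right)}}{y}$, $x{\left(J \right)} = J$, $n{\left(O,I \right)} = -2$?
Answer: $- \frac{115}{58} \approx -1.9828$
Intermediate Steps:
$s{\left(L,z \right)} = - L + 2 z$
$M{\left(y \right)} = \frac{1 + 2 y}{y}$ ($M{\left(y \right)} = \frac{\left(-1\right) \left(-1\right) + 2 y}{y} = \frac{1 + 2 y}{y}$)
$M{\left(58 \right)} - x{\left(n{\left(-3,-1 \right)} + 6 \cdot 1 \right)} = \left(2 + \frac{1}{58}\right) - \left(-2 + 6 \cdot 1\right) = \left(2 + \frac{1}{58}\right) - \left(-2 + 6\right) = \frac{117}{58} - 4 = - \frac{115}{58}$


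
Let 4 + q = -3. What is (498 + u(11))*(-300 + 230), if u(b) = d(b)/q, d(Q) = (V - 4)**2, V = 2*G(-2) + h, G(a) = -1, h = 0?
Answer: -34500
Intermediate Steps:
V = -2 (V = 2*(-1) + 0 = -2 + 0 = -2)
q = -7 (q = -4 - 3 = -7)
d(Q) = 36 (d(Q) = (-2 - 4)**2 = (-6)**2 = 36)
u(b) = -36/7 (u(b) = 36/(-7) = 36*(-1/7) = -36/7)
(498 + u(11))*(-300 + 230) = (498 - 36/7)*(-300 + 230) = (3450/7)*(-70) = -34500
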